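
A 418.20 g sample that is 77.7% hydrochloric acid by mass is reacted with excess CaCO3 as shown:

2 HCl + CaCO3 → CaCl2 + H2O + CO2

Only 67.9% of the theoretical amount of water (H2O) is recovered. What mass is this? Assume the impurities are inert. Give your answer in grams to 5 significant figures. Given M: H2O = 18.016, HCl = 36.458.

Pure HCl available = 418.20 g × 0.777 = 324.941 g.
n(HCl) = 324.941 g / 36.458 g/mol = 8.91276 mol.
From the equation the HCl:H2O mole ratio is 2:1, so n(H2O) = 8.91276 × 1/2 = 4.45638 mol.
Mass of H2O = 4.45638 mol × 18.016 g/mol = 80.2861 g.
Actual mass collected = 80.2861 g × 0.679 = 54.5143 g.

54.514 g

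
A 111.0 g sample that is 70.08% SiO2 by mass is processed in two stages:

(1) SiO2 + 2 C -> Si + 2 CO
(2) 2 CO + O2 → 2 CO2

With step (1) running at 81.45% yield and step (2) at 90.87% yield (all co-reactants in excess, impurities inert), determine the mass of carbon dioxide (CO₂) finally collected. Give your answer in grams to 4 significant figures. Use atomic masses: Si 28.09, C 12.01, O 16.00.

Pure SiO2 = 111.0 × 0.7008 = 77.789 g.
M(SiO2) = 28.09 + 2(16.00) = 60.09 g/mol.
M(CO2) = 12.01 + 2(16.00) = 44.01 g/mol.
n(SiO2) = 77.789 / 60.09 = 1.2945 mol.
Step 1 (SiO2:CO = 1:2): theoretical n(CO) = 2.5891 mol; at 81.45% yield, n(CO) = 2.1088 mol.
Step 2 (CO:CO2 = 2:2): theoretical n(CO2) = 2.1088 mol, so theoretical mass = 2.1088 × 44.01 = 92.808 g.
At 90.87% yield, actual mass of CO2 = 92.808 × 0.9087 = 84.335 g.

84.33 g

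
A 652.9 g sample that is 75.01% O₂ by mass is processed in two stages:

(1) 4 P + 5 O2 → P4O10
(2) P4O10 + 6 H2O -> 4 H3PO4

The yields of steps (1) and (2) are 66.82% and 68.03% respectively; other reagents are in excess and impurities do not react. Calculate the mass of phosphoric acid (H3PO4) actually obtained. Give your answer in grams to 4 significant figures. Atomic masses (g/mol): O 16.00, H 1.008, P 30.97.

Pure O2 = 652.9 × 0.7501 = 489.74 g.
M(O2) = 2(16.00) = 32.00 g/mol.
M(H3PO4) = 3(1.008) + 30.97 + 4(16.00) = 97.994 g/mol.
n(O2) = 489.74 / 32.00 = 15.304 mol.
Step 1 (O2:P4O10 = 5:1): theoretical n(P4O10) = 3.0609 mol; at 66.82% yield, n(P4O10) = 2.0453 mol.
Step 2 (P4O10:H3PO4 = 1:4): theoretical n(H3PO4) = 8.1811 mol, so theoretical mass = 8.1811 × 97.994 = 801.70 g.
At 68.03% yield, actual mass of H3PO4 = 801.70 × 0.6803 = 545.40 g.

545.4 g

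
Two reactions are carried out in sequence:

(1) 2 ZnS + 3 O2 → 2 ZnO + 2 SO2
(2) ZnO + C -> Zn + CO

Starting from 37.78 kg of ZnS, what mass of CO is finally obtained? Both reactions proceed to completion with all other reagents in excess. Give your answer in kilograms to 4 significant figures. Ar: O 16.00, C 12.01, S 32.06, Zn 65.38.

M(ZnS) = 65.38 + 32.06 = 97.44 g/mol.
M(CO) = 12.01 + 16.00 = 28.01 g/mol.
37.78 kg = 37780 g.
n(ZnS) = 37780 / 97.44 = 387.73 mol.
Step 1 gives a 2:2 ratio of ZnS to ZnO, so n(ZnO) = 387.73 mol.
In step 2 the ZnO:CO ratio is 1:1, so n(CO) = 387.73 mol.
Mass of CO = 387.73 × 28.01 = 10860 g = 10.86 kg.

10.86 kg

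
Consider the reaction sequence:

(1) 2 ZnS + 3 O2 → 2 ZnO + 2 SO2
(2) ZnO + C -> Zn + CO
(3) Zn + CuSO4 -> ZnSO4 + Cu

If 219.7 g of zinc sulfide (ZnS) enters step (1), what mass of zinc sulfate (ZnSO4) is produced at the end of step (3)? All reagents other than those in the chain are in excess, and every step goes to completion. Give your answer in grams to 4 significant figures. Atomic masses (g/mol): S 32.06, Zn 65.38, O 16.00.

M(ZnS) = 65.38 + 32.06 = 97.44 g/mol.
M(ZnSO4) = 65.38 + 32.06 + 4(16.00) = 161.44 g/mol.
n(ZnS) = 219.7 / 97.44 = 2.2547 mol.
Reaction (1): ZnS→ZnO ratio 2:2 ⇒ n(ZnO) = 2.2547 mol.
Reaction (2): ZnO→Zn ratio 1:1 ⇒ n(Zn) = 2.2547 mol.
Reaction (3): Zn→ZnSO4 ratio 1:1 ⇒ n(ZnSO4) = 2.2547 mol.
Mass of ZnSO4 = 2.2547 × 161.44 = 364.00 g.

364.0 g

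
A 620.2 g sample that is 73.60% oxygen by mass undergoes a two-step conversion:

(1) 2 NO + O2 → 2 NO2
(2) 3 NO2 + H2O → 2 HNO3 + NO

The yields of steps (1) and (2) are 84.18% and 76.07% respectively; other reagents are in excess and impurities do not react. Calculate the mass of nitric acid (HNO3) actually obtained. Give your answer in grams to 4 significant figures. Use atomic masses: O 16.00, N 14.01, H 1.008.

767.5 g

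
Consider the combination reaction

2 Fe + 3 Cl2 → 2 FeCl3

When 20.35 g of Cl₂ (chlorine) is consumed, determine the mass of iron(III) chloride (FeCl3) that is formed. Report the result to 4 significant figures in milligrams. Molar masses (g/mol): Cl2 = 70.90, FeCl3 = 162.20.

n(Cl2) = 20.350 g / 70.90 g/mol = 0.28702 mol.
From the equation the Cl2:FeCl3 mole ratio is 3:2, so n(FeCl3) = 0.28702 × 2/3 = 0.19135 mol.
Mass of FeCl3 = 0.19135 mol × 162.20 g/mol = 31.037 g.
Converting to mg: 31.037 g = 31040 mg.

31040 mg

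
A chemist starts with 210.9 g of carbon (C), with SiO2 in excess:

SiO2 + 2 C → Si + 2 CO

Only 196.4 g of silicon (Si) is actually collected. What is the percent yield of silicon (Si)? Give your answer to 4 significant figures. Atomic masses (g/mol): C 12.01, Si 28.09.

79.63 %

M(C) = 12.01 g/mol.
M(Si) = 28.09 g/mol.
n(C) = 210.90 g / 12.01 g/mol = 17.560 mol.
From the equation the C:Si mole ratio is 2:1, so n(Si) = 17.560 × 1/2 = 8.7802 mol.
Mass of Si = 8.7802 mol × 28.09 g/mol = 246.64 g.
This is the theoretical yield. Percent yield = 196.4 g / 246.64 g × 100% = 79.632%.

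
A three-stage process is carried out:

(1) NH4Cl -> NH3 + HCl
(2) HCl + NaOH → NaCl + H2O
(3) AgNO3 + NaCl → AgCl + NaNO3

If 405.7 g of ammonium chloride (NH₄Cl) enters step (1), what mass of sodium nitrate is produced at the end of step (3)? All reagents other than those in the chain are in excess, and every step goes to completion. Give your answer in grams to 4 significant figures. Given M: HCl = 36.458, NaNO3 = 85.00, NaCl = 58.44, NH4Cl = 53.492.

n(NH4Cl) = 405.7 / 53.492 = 7.5843 mol.
Reaction (1): NH4Cl→HCl ratio 1:1 ⇒ n(HCl) = 7.5843 mol.
Reaction (2): HCl→NaCl ratio 1:1 ⇒ n(NaCl) = 7.5843 mol.
Reaction (3): NaCl→NaNO3 ratio 1:1 ⇒ n(NaNO3) = 7.5843 mol.
Mass of NaNO3 = 7.5843 × 85.00 = 644.67 g.

644.7 g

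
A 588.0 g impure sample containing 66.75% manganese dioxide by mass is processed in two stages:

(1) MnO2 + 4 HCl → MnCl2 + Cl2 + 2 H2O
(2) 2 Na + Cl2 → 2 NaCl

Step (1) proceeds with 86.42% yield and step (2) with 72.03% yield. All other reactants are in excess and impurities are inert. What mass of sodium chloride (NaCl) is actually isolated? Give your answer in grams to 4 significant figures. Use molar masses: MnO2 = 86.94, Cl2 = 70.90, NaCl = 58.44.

328.5 g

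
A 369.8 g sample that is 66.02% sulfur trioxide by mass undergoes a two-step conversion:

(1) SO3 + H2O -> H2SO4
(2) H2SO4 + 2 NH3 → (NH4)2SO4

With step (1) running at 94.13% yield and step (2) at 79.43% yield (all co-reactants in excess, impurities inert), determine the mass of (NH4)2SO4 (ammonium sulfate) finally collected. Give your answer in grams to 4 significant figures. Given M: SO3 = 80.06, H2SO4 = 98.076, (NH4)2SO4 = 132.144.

Pure SO3 = 369.8 × 0.6602 = 244.14 g.
n(SO3) = 244.14 / 80.06 = 3.0495 mol.
Step 1 (SO3:H2SO4 = 1:1): theoretical n(H2SO4) = 3.0495 mol; at 94.13% yield, n(H2SO4) = 2.8705 mol.
Step 2 (H2SO4:(NH4)2SO4 = 1:1): theoretical n((NH4)2SO4) = 2.8705 mol, so theoretical mass = 2.8705 × 132.144 = 379.32 g.
At 79.43% yield, actual mass of (NH4)2SO4 = 379.32 × 0.7943 = 301.29 g.

301.3 g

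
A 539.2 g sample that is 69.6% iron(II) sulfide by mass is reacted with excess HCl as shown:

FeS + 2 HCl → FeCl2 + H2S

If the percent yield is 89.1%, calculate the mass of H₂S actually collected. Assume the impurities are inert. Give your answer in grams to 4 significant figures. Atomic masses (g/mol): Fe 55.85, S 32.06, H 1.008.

129.6 g

Pure FeS available = 539.2 g × 0.696 = 375.28 g.
M(FeS) = 55.85 + 32.06 = 87.91 g/mol.
M(H2S) = 2(1.008) + 32.06 = 34.076 g/mol.
n(FeS) = 375.28 g / 87.91 g/mol = 4.2689 mol.
From the equation the FeS:H2S mole ratio is 1:1, so n(H2S) = 4.2689 × 1/1 = 4.2689 mol.
Mass of H2S = 4.2689 mol × 34.076 g/mol = 145.47 g.
Actual mass collected = 145.47 g × 0.891 = 129.61 g.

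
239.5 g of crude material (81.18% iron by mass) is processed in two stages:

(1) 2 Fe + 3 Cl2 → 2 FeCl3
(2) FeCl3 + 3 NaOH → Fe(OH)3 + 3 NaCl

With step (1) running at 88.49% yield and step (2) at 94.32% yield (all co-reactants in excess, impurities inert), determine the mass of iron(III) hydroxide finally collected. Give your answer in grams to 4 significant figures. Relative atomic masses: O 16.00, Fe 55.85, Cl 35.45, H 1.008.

310.5 g

Pure Fe = 239.5 × 0.8118 = 194.43 g.
M(Fe) = 55.85 g/mol.
M(Fe(OH)3) = 55.85 + 3(16.00) + 3(1.008) = 106.874 g/mol.
n(Fe) = 194.43 / 55.85 = 3.4812 mol.
Step 1 (Fe:FeCl3 = 2:2): theoretical n(FeCl3) = 3.4812 mol; at 88.49% yield, n(FeCl3) = 3.0805 mol.
Step 2 (FeCl3:Fe(OH)3 = 1:1): theoretical n(Fe(OH)3) = 3.0805 mol, so theoretical mass = 3.0805 × 106.874 = 329.23 g.
At 94.32% yield, actual mass of Fe(OH)3 = 329.23 × 0.9432 = 310.53 g.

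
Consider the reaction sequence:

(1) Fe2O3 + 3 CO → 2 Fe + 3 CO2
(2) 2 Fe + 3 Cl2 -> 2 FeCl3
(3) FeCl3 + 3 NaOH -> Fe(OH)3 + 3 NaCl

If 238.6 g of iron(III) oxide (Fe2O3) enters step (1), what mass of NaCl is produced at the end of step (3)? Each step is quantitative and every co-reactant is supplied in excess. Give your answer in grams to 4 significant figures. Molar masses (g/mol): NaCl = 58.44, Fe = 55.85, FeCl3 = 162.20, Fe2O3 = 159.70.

523.9 g

n(Fe2O3) = 238.6 / 159.70 = 1.4941 mol.
Reaction (1): Fe2O3→Fe ratio 1:2 ⇒ n(Fe) = 2.9881 mol.
Reaction (2): Fe→FeCl3 ratio 2:2 ⇒ n(FeCl3) = 2.9881 mol.
Reaction (3): FeCl3→NaCl ratio 1:3 ⇒ n(NaCl) = 8.9643 mol.
Mass of NaCl = 8.9643 × 58.44 = 523.87 g.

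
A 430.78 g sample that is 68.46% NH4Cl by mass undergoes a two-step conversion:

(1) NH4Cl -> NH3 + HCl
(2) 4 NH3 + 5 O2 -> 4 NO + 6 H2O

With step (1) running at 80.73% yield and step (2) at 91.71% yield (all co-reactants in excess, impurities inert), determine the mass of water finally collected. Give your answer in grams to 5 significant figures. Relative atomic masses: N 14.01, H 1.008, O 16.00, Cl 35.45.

110.31 g

Pure NH4Cl = 430.78 × 0.6846 = 294.912 g.
M(NH4Cl) = 14.01 + 4(1.008) + 35.45 = 53.492 g/mol.
M(H2O) = 2(1.008) + 16.00 = 18.016 g/mol.
n(NH4Cl) = 294.912 / 53.492 = 5.51320 mol.
Step 1 (NH4Cl:NH3 = 1:1): theoretical n(NH3) = 5.51320 mol; at 80.73% yield, n(NH3) = 4.45080 mol.
Step 2 (NH3:H2O = 4:6): theoretical n(H2O) = 6.67621 mol, so theoretical mass = 6.67621 × 18.016 = 120.279 g.
At 91.71% yield, actual mass of H2O = 120.279 × 0.9171 = 110.307 g.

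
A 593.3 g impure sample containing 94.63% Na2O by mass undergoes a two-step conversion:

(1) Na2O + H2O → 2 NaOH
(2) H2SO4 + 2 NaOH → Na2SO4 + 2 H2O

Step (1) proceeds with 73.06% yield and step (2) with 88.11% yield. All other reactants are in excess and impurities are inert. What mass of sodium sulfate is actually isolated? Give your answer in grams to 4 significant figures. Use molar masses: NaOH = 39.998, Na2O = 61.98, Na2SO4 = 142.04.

Pure Na2O = 593.3 × 0.9463 = 561.44 g.
n(Na2O) = 561.44 / 61.98 = 9.0584 mol.
Step 1 (Na2O:NaOH = 1:2): theoretical n(NaOH) = 18.117 mol; at 73.06% yield, n(NaOH) = 13.236 mol.
Step 2 (NaOH:Na2SO4 = 2:1): theoretical n(Na2SO4) = 6.6181 mol, so theoretical mass = 6.6181 × 142.04 = 940.03 g.
At 88.11% yield, actual mass of Na2SO4 = 940.03 × 0.8811 = 828.26 g.

828.3 g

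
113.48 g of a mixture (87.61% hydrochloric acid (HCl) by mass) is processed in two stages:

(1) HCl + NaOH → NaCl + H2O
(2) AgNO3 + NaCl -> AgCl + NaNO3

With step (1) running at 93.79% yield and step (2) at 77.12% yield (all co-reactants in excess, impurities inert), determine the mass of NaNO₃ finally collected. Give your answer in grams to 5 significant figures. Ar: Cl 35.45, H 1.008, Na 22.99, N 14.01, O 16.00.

167.66 g

Pure HCl = 113.48 × 0.8761 = 99.4198 g.
M(HCl) = 1.008 + 35.45 = 36.458 g/mol.
M(NaNO3) = 22.99 + 14.01 + 3(16.00) = 85.00 g/mol.
n(HCl) = 99.4198 / 36.458 = 2.72697 mol.
Step 1 (HCl:NaCl = 1:1): theoretical n(NaCl) = 2.72697 mol; at 93.79% yield, n(NaCl) = 2.55762 mol.
Step 2 (NaCl:NaNO3 = 1:1): theoretical n(NaNO3) = 2.55762 mol, so theoretical mass = 2.55762 × 85.00 = 217.398 g.
At 77.12% yield, actual mass of NaNO3 = 217.398 × 0.7712 = 167.657 g.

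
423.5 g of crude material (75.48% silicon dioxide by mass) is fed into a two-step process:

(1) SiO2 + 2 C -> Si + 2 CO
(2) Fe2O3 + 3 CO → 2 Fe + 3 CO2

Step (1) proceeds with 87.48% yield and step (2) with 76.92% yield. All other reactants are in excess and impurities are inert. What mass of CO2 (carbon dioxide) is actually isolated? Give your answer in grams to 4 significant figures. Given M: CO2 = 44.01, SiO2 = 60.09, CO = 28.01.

Pure SiO2 = 423.5 × 0.7548 = 319.66 g.
n(SiO2) = 319.66 / 60.09 = 5.3197 mol.
Step 1 (SiO2:CO = 1:2): theoretical n(CO) = 10.639 mol; at 87.48% yield, n(CO) = 9.3073 mol.
Step 2 (CO:CO2 = 3:3): theoretical n(CO2) = 9.3073 mol, so theoretical mass = 9.3073 × 44.01 = 409.61 g.
At 76.92% yield, actual mass of CO2 = 409.61 × 0.7692 = 315.07 g.

315.1 g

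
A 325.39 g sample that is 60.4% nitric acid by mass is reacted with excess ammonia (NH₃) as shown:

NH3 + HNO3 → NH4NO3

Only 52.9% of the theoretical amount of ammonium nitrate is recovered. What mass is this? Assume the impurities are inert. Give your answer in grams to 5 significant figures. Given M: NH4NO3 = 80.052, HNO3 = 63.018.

132.07 g

Pure HNO3 available = 325.39 g × 0.604 = 196.536 g.
n(HNO3) = 196.536 g / 63.018 g/mol = 3.11872 mol.
From the equation the HNO3:NH4NO3 mole ratio is 1:1, so n(NH4NO3) = 3.11872 × 1/1 = 3.11872 mol.
Mass of NH4NO3 = 3.11872 mol × 80.052 g/mol = 249.660 g.
Actual mass collected = 249.660 g × 0.529 = 132.070 g.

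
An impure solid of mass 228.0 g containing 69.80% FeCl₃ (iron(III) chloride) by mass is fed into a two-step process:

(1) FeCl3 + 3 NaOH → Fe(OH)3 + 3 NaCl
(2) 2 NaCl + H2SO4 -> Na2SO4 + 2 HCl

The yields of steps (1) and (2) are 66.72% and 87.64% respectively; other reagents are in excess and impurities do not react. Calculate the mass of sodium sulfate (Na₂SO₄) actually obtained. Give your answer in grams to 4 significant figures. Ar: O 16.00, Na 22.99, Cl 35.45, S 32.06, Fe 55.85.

122.2 g

Pure FeCl3 = 228.0 × 0.6980 = 159.14 g.
M(FeCl3) = 55.85 + 3(35.45) = 162.20 g/mol.
M(Na2SO4) = 2(22.99) + 32.06 + 4(16.00) = 142.04 g/mol.
n(FeCl3) = 159.14 / 162.20 = 0.98116 mol.
Step 1 (FeCl3:NaCl = 1:3): theoretical n(NaCl) = 2.9435 mol; at 66.72% yield, n(NaCl) = 1.9639 mol.
Step 2 (NaCl:Na2SO4 = 2:1): theoretical n(Na2SO4) = 0.98194 mol, so theoretical mass = 0.98194 × 142.04 = 139.48 g.
At 87.64% yield, actual mass of Na2SO4 = 139.48 × 0.8764 = 122.24 g.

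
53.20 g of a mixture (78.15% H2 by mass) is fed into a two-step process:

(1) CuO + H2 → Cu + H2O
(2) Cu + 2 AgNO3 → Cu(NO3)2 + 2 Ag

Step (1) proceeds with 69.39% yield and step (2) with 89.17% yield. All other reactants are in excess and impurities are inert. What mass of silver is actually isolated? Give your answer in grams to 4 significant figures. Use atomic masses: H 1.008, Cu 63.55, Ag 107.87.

Pure H2 = 53.20 × 0.7815 = 41.576 g.
M(H2) = 2(1.008) = 2.016 g/mol.
M(Ag) = 107.87 g/mol.
n(H2) = 41.576 / 2.016 = 20.623 mol.
Step 1 (H2:Cu = 1:1): theoretical n(Cu) = 20.623 mol; at 69.39% yield, n(Cu) = 14.310 mol.
Step 2 (Cu:Ag = 1:2): theoretical n(Ag) = 28.620 mol, so theoretical mass = 28.620 × 107.87 = 3087.3 g.
At 89.17% yield, actual mass of Ag = 3087.3 × 0.8917 = 2752.9 g.

2753 g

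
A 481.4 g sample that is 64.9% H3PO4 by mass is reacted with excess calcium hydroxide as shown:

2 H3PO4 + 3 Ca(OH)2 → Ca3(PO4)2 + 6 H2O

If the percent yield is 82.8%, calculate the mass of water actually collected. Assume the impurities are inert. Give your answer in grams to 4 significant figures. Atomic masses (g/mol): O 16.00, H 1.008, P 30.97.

Pure H3PO4 available = 481.4 g × 0.649 = 312.43 g.
M(H3PO4) = 3(1.008) + 30.97 + 4(16.00) = 97.994 g/mol.
M(H2O) = 2(1.008) + 16.00 = 18.016 g/mol.
n(H3PO4) = 312.43 g / 97.994 g/mol = 3.1882 mol.
From the equation the H3PO4:H2O mole ratio is 2:6, so n(H2O) = 3.1882 × 6/2 = 9.5647 mol.
Mass of H2O = 9.5647 mol × 18.016 g/mol = 172.32 g.
Actual mass collected = 172.32 g × 0.828 = 142.68 g.

142.7 g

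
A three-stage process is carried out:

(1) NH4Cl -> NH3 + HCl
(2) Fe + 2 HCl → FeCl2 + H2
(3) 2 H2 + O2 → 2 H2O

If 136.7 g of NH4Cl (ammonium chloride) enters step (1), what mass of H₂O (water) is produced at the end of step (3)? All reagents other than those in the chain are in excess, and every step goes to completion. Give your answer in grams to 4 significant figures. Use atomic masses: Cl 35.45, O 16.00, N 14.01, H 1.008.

M(NH4Cl) = 14.01 + 4(1.008) + 35.45 = 53.492 g/mol.
M(H2O) = 2(1.008) + 16.00 = 18.016 g/mol.
n(NH4Cl) = 136.7 / 53.492 = 2.5555 mol.
Reaction (1): NH4Cl→HCl ratio 1:1 ⇒ n(HCl) = 2.5555 mol.
Reaction (2): HCl→H2 ratio 2:1 ⇒ n(H2) = 1.2778 mol.
Reaction (3): H2→H2O ratio 2:2 ⇒ n(H2O) = 1.2778 mol.
Mass of H2O = 1.2778 × 18.016 = 23.020 g.

23.02 g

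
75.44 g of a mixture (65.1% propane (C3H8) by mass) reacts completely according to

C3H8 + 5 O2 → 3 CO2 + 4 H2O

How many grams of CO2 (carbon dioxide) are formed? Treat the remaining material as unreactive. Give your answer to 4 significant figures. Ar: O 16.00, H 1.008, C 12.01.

Mass of pure C3H8 = 75.44 g × 0.651 = 49.111 g.
M(C3H8) = 3(12.01) + 8(1.008) = 44.094 g/mol.
M(CO2) = 12.01 + 2(16.00) = 44.01 g/mol.
n(C3H8) = 49.111 g / 44.094 g/mol = 1.1138 mol.
From the equation the C3H8:CO2 mole ratio is 1:3, so n(CO2) = 1.1138 × 3/1 = 3.3414 mol.
Mass of CO2 = 3.3414 mol × 44.01 g/mol = 147.05 g.

147.1 g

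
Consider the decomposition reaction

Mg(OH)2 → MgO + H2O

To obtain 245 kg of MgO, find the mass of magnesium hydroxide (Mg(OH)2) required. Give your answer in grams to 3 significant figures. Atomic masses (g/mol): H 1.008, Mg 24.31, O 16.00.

354000 g

M(MgO) = 24.31 + 16.00 = 40.31 g/mol.
M(Mg(OH)2) = 24.31 + 2(16.00) + 2(1.008) = 58.326 g/mol.
Convert: 245 kg = 245000 g.
n(MgO) = 245000 g / 40.31 g/mol = 6078 mol.
From the equation the MgO:Mg(OH)2 mole ratio is 1:1, so n(Mg(OH)2) = 6078 × 1/1 = 6078 mol.
Mass of Mg(OH)2 = 6078 mol × 58.326 g/mol = 354500 g.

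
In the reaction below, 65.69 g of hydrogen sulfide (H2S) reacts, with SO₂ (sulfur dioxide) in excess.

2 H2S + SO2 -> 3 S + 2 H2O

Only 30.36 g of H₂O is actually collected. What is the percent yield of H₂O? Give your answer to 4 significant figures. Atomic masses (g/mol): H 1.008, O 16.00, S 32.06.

87.42 %

M(H2S) = 2(1.008) + 32.06 = 34.076 g/mol.
M(H2O) = 2(1.008) + 16.00 = 18.016 g/mol.
n(H2S) = 65.690 g / 34.076 g/mol = 1.9277 mol.
From the equation the H2S:H2O mole ratio is 2:2, so n(H2O) = 1.9277 × 2/2 = 1.9277 mol.
Mass of H2O = 1.9277 mol × 18.016 g/mol = 34.730 g.
This is the theoretical yield. Percent yield = 30.36 g / 34.730 g × 100% = 87.416%.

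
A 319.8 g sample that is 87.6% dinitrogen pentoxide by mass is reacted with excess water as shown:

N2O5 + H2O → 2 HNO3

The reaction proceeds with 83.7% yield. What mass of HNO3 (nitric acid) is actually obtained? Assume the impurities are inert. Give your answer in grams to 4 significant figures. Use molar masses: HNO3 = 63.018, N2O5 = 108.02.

Pure N2O5 available = 319.8 g × 0.876 = 280.14 g.
n(N2O5) = 280.14 g / 108.02 g/mol = 2.5935 mol.
From the equation the N2O5:HNO3 mole ratio is 1:2, so n(HNO3) = 2.5935 × 2/1 = 5.1869 mol.
Mass of HNO3 = 5.1869 mol × 63.018 g/mol = 326.87 g.
Actual mass collected = 326.87 g × 0.837 = 273.59 g.

273.6 g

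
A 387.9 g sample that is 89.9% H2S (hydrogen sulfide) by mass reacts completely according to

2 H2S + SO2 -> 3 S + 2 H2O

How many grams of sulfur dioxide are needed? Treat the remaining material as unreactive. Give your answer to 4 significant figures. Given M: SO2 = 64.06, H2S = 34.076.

Mass of pure H2S = 387.9 g × 0.899 = 348.72 g.
n(H2S) = 348.72 g / 34.076 g/mol = 10.234 mol.
From the equation the H2S:SO2 mole ratio is 2:1, so n(SO2) = 10.234 × 1/2 = 5.1168 mol.
Mass of SO2 = 5.1168 mol × 64.06 g/mol = 327.78 g.

327.8 g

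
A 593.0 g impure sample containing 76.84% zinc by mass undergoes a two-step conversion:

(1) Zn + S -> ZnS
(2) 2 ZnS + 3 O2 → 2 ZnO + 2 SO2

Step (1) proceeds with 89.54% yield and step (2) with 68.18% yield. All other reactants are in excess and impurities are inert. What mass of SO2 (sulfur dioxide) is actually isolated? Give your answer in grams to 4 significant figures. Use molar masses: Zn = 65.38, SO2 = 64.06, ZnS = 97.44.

272.6 g

Pure Zn = 593.0 × 0.7684 = 455.66 g.
n(Zn) = 455.66 / 65.38 = 6.9694 mol.
Step 1 (Zn:ZnS = 1:1): theoretical n(ZnS) = 6.9694 mol; at 89.54% yield, n(ZnS) = 6.2404 mol.
Step 2 (ZnS:SO2 = 2:2): theoretical n(SO2) = 6.2404 mol, so theoretical mass = 6.2404 × 64.06 = 399.76 g.
At 68.18% yield, actual mass of SO2 = 399.76 × 0.6818 = 272.56 g.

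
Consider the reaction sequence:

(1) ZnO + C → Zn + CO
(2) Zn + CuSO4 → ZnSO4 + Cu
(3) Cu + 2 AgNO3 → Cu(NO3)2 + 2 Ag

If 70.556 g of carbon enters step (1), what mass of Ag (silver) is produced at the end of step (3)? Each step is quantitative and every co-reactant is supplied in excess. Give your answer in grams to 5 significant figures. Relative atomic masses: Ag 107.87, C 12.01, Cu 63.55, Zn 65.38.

1267.4 g

M(C) = 12.01 g/mol.
M(Ag) = 107.87 g/mol.
n(C) = 70.556 / 12.01 = 5.87477 mol.
Reaction (1): C→Zn ratio 1:1 ⇒ n(Zn) = 5.87477 mol.
Reaction (2): Zn→Cu ratio 1:1 ⇒ n(Cu) = 5.87477 mol.
Reaction (3): Cu→Ag ratio 1:2 ⇒ n(Ag) = 11.7495 mol.
Mass of Ag = 11.7495 × 107.87 = 1267.42 g.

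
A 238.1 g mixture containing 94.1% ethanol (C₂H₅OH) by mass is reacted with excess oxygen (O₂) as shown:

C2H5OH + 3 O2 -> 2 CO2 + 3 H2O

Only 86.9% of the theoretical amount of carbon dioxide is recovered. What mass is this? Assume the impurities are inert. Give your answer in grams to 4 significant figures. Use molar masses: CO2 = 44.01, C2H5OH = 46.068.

372.0 g

Pure C2H5OH available = 238.1 g × 0.941 = 224.05 g.
n(C2H5OH) = 224.05 g / 46.068 g/mol = 4.8635 mol.
From the equation the C2H5OH:CO2 mole ratio is 1:2, so n(CO2) = 4.8635 × 2/1 = 9.7270 mol.
Mass of CO2 = 9.7270 mol × 44.01 g/mol = 428.09 g.
Actual mass collected = 428.09 g × 0.869 = 372.01 g.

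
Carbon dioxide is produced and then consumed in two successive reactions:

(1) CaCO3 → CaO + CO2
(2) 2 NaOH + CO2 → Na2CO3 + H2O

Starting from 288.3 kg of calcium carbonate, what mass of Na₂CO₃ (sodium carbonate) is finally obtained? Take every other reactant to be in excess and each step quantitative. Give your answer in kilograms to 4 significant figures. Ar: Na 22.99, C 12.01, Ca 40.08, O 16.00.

305.3 kg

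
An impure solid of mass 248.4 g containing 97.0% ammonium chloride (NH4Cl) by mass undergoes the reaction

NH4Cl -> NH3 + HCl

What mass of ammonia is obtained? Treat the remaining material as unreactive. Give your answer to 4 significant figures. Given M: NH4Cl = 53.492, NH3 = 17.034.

76.73 g

Mass of pure NH4Cl = 248.4 g × 0.970 = 240.95 g.
n(NH4Cl) = 240.95 g / 53.492 g/mol = 4.5044 mol.
From the equation the NH4Cl:NH3 mole ratio is 1:1, so n(NH3) = 4.5044 × 1/1 = 4.5044 mol.
Mass of NH3 = 4.5044 mol × 17.034 g/mol = 76.728 g.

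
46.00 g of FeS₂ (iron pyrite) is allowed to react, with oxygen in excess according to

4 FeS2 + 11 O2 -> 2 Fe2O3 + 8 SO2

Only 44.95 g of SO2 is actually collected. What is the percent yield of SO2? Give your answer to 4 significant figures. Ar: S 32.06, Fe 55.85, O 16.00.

91.50 %

M(FeS2) = 55.85 + 2(32.06) = 119.97 g/mol.
M(SO2) = 32.06 + 2(16.00) = 64.06 g/mol.
n(FeS2) = 46.000 g / 119.97 g/mol = 0.38343 mol.
From the equation the FeS2:SO2 mole ratio is 4:8, so n(SO2) = 0.38343 × 8/4 = 0.76686 mol.
Mass of SO2 = 0.76686 mol × 64.06 g/mol = 49.125 g.
This is the theoretical yield. Percent yield = 44.95 g / 49.125 g × 100% = 91.501%.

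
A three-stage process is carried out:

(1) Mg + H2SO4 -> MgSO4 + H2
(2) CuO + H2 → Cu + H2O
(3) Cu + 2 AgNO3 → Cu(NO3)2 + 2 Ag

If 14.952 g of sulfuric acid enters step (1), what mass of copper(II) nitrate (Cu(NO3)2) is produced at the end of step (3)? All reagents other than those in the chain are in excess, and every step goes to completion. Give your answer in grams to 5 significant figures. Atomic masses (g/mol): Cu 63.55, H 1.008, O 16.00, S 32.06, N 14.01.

28.596 g

M(H2SO4) = 2(1.008) + 32.06 + 4(16.00) = 98.076 g/mol.
M(Cu(NO3)2) = 63.55 + 2(14.01) + 6(16.00) = 187.57 g/mol.
n(H2SO4) = 14.952 / 98.076 = 0.152453 mol.
Reaction (1): H2SO4→H2 ratio 1:1 ⇒ n(H2) = 0.152453 mol.
Reaction (2): H2→Cu ratio 1:1 ⇒ n(Cu) = 0.152453 mol.
Reaction (3): Cu→Cu(NO3)2 ratio 1:1 ⇒ n(Cu(NO3)2) = 0.152453 mol.
Mass of Cu(NO3)2 = 0.152453 × 187.57 = 28.5956 g.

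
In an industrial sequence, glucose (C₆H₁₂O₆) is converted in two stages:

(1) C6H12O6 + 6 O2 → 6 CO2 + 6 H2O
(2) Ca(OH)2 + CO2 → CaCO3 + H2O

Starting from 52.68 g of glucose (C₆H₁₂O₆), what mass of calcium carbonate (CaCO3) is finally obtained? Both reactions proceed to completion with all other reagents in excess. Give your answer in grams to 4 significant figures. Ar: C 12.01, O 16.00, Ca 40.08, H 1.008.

M(C6H12O6) = 6(12.01) + 12(1.008) + 6(16.00) = 180.156 g/mol.
M(CaCO3) = 40.08 + 12.01 + 3(16.00) = 100.09 g/mol.
n(C6H12O6) = 52.680 / 180.156 = 0.29241 mol.
Step 1 gives a 1:6 ratio of C6H12O6 to CO2, so n(CO2) = 1.7545 mol.
In step 2 the CO2:CaCO3 ratio is 1:1, so n(CaCO3) = 1.7545 mol.
Mass of CaCO3 = 1.7545 × 100.09 = 175.61 g.

175.6 g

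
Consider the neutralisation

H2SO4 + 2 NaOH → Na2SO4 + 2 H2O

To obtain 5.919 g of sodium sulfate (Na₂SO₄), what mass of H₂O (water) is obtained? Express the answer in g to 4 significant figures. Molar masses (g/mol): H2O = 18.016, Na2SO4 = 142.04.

n(Na2SO4) = 5.9190 g / 142.04 g/mol = 0.041671 mol.
From the equation the Na2SO4:H2O mole ratio is 1:2, so n(H2O) = 0.041671 × 2/1 = 0.083343 mol.
Mass of H2O = 0.083343 mol × 18.016 g/mol = 1.5015 g.

1.502 g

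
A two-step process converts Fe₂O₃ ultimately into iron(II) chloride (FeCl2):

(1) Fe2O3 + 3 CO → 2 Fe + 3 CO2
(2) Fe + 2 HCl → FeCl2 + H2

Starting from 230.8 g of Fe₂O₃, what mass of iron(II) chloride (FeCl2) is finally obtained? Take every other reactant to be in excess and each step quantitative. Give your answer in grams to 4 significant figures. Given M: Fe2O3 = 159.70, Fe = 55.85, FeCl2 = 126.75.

366.4 g

n(Fe2O3) = 230.80 / 159.70 = 1.4452 mol.
Step 1 gives a 1:2 ratio of Fe2O3 to Fe, so n(Fe) = 2.8904 mol.
In step 2 the Fe:FeCl2 ratio is 1:1, so n(FeCl2) = 2.8904 mol.
Mass of FeCl2 = 2.8904 × 126.75 = 366.36 g.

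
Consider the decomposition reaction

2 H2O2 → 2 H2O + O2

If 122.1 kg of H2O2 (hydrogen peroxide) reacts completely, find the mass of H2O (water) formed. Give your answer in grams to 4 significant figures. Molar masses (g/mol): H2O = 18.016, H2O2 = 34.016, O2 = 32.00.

Convert: 122.1 kg = 122100 g.
n(H2O2) = 122100 g / 34.016 g/mol = 3589.5 mol.
From the equation the H2O2:H2O mole ratio is 2:2, so n(H2O) = 3589.5 × 2/2 = 3589.5 mol.
Mass of H2O = 3589.5 mol × 18.016 g/mol = 64668 g.

64670 g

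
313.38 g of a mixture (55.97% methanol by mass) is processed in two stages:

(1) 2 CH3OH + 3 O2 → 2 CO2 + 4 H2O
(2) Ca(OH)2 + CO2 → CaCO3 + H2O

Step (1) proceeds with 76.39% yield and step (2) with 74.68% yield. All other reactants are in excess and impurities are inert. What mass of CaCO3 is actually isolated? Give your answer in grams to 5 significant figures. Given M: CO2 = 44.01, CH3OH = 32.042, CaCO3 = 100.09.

Pure CH3OH = 313.38 × 0.5597 = 175.399 g.
n(CH3OH) = 175.399 / 32.042 = 5.47403 mol.
Step 1 (CH3OH:CO2 = 2:2): theoretical n(CO2) = 5.47403 mol; at 76.39% yield, n(CO2) = 4.18161 mol.
Step 2 (CO2:CaCO3 = 1:1): theoretical n(CaCO3) = 4.18161 mol, so theoretical mass = 4.18161 × 100.09 = 418.537 g.
At 74.68% yield, actual mass of CaCO3 = 418.537 × 0.7468 = 312.564 g.

312.56 g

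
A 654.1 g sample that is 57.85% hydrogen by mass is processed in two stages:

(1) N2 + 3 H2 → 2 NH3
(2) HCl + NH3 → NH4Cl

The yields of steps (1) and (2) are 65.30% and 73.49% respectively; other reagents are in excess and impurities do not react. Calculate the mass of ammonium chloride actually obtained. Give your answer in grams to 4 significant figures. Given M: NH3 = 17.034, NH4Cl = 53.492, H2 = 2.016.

3212 g

Pure H2 = 654.1 × 0.5785 = 378.40 g.
n(H2) = 378.40 / 2.016 = 187.70 mol.
Step 1 (H2:NH3 = 3:2): theoretical n(NH3) = 125.13 mol; at 65.30% yield, n(NH3) = 81.711 mol.
Step 2 (NH3:NH4Cl = 1:1): theoretical n(NH4Cl) = 81.711 mol, so theoretical mass = 81.711 × 53.492 = 4370.9 g.
At 73.49% yield, actual mass of NH4Cl = 4370.9 × 0.7349 = 3212.2 g.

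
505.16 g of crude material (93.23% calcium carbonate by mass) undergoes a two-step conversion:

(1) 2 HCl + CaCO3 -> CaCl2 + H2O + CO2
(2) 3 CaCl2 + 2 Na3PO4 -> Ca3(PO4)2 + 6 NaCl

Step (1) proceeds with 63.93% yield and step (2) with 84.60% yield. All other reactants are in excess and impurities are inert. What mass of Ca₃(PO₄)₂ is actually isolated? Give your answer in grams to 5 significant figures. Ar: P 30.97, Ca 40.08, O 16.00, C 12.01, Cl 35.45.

263.12 g

Pure CaCO3 = 505.16 × 0.9323 = 470.961 g.
M(CaCO3) = 40.08 + 12.01 + 3(16.00) = 100.09 g/mol.
M(Ca3(PO4)2) = 3(40.08) + 2(30.97) + 8(16.00) = 310.18 g/mol.
n(CaCO3) = 470.961 / 100.09 = 4.70537 mol.
Step 1 (CaCO3:CaCl2 = 1:1): theoretical n(CaCl2) = 4.70537 mol; at 63.93% yield, n(CaCl2) = 3.00814 mol.
Step 2 (CaCl2:Ca3(PO4)2 = 3:1): theoretical n(Ca3(PO4)2) = 1.00271 mol, so theoretical mass = 1.00271 × 310.18 = 311.022 g.
At 84.60% yield, actual mass of Ca3(PO4)2 = 311.022 × 0.8460 = 263.125 g.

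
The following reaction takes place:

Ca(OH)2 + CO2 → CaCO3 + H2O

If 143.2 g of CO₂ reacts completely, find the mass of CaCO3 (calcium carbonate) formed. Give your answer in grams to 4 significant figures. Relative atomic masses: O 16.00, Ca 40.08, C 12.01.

M(CO2) = 12.01 + 2(16.00) = 44.01 g/mol.
M(CaCO3) = 40.08 + 12.01 + 3(16.00) = 100.09 g/mol.
n(CO2) = 143.20 g / 44.01 g/mol = 3.2538 mol.
From the equation the CO2:CaCO3 mole ratio is 1:1, so n(CaCO3) = 3.2538 × 1/1 = 3.2538 mol.
Mass of CaCO3 = 3.2538 mol × 100.09 g/mol = 325.67 g.

325.7 g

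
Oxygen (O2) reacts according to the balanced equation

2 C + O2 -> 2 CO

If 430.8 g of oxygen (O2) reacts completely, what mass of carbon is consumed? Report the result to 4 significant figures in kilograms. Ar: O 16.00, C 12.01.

M(O2) = 2(16.00) = 32.00 g/mol.
M(C) = 12.01 g/mol.
n(O2) = 430.80 g / 32.00 g/mol = 13.463 mol.
From the equation the O2:C mole ratio is 1:2, so n(C) = 13.463 × 2/1 = 26.925 mol.
Mass of C = 26.925 mol × 12.01 g/mol = 323.37 g.
Converting to kg: 323.37 g = 0.3234 kg.

0.3234 kg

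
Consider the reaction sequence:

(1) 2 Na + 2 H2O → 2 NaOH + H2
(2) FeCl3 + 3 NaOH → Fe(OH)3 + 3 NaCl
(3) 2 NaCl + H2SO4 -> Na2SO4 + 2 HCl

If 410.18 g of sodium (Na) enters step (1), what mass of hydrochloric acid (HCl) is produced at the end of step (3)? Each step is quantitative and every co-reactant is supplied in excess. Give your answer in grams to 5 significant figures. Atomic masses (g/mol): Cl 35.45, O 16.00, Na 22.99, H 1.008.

M(Na) = 22.99 g/mol.
M(HCl) = 1.008 + 35.45 = 36.458 g/mol.
n(Na) = 410.18 / 22.99 = 17.8417 mol.
Reaction (1): Na→NaOH ratio 2:2 ⇒ n(NaOH) = 17.8417 mol.
Reaction (2): NaOH→NaCl ratio 3:3 ⇒ n(NaCl) = 17.8417 mol.
Reaction (3): NaCl→HCl ratio 2:2 ⇒ n(HCl) = 17.8417 mol.
Mass of HCl = 17.8417 × 36.458 = 650.472 g.

650.47 g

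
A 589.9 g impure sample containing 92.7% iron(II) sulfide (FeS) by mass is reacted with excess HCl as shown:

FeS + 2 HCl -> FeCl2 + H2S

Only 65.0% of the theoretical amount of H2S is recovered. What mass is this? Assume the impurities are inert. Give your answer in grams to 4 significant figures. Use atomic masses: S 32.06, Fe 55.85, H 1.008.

Pure FeS available = 589.9 g × 0.927 = 546.84 g.
M(FeS) = 55.85 + 32.06 = 87.91 g/mol.
M(H2S) = 2(1.008) + 32.06 = 34.076 g/mol.
n(FeS) = 546.84 g / 87.91 g/mol = 6.2204 mol.
From the equation the FeS:H2S mole ratio is 1:1, so n(H2S) = 6.2204 × 1/1 = 6.2204 mol.
Mass of H2S = 6.2204 mol × 34.076 g/mol = 211.97 g.
Actual mass collected = 211.97 g × 0.650 = 137.78 g.

137.8 g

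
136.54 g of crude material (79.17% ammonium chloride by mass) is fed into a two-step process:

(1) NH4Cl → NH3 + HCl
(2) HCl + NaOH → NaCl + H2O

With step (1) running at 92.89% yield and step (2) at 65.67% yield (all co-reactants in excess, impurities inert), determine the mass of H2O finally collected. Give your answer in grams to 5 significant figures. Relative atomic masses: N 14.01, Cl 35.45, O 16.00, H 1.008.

Pure NH4Cl = 136.54 × 0.7917 = 108.099 g.
M(NH4Cl) = 14.01 + 4(1.008) + 35.45 = 53.492 g/mol.
M(H2O) = 2(1.008) + 16.00 = 18.016 g/mol.
n(NH4Cl) = 108.099 / 53.492 = 2.02084 mol.
Step 1 (NH4Cl:HCl = 1:1): theoretical n(HCl) = 2.02084 mol; at 92.89% yield, n(HCl) = 1.87716 mol.
Step 2 (HCl:H2O = 1:1): theoretical n(H2O) = 1.87716 mol, so theoretical mass = 1.87716 × 18.016 = 33.8189 g.
At 65.67% yield, actual mass of H2O = 33.8189 × 0.6567 = 22.2088 g.

22.209 g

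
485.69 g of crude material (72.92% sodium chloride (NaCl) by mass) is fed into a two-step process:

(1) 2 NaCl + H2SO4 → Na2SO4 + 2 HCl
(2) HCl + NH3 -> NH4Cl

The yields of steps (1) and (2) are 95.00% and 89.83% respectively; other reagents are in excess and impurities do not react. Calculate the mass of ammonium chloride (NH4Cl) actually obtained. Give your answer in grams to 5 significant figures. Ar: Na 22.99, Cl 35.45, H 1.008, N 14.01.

Pure NaCl = 485.69 × 0.7292 = 354.165 g.
M(NaCl) = 22.99 + 35.45 = 58.44 g/mol.
M(NH4Cl) = 14.01 + 4(1.008) + 35.45 = 53.492 g/mol.
n(NaCl) = 354.165 / 58.44 = 6.06032 mol.
Step 1 (NaCl:HCl = 2:2): theoretical n(HCl) = 6.06032 mol; at 95.00% yield, n(HCl) = 5.75730 mol.
Step 2 (HCl:NH4Cl = 1:1): theoretical n(NH4Cl) = 5.75730 mol, so theoretical mass = 5.75730 × 53.492 = 307.970 g.
At 89.83% yield, actual mass of NH4Cl = 307.970 × 0.8983 = 276.649 g.

276.65 g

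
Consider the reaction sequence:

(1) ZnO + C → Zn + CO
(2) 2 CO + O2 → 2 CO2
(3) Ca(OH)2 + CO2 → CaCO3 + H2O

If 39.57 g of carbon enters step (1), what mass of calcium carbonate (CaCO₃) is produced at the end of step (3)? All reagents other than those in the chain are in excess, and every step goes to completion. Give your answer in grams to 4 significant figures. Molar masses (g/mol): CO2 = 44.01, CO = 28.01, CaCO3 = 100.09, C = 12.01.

329.8 g

n(C) = 39.57 / 12.01 = 3.2948 mol.
Reaction (1): C→CO ratio 1:1 ⇒ n(CO) = 3.2948 mol.
Reaction (2): CO→CO2 ratio 2:2 ⇒ n(CO2) = 3.2948 mol.
Reaction (3): CO2→CaCO3 ratio 1:1 ⇒ n(CaCO3) = 3.2948 mol.
Mass of CaCO3 = 3.2948 × 100.09 = 329.77 g.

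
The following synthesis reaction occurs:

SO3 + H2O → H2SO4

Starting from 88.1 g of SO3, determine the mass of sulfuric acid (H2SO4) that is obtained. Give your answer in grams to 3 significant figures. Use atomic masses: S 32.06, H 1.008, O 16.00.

M(SO3) = 32.06 + 3(16.00) = 80.06 g/mol.
M(H2SO4) = 2(1.008) + 32.06 + 4(16.00) = 98.076 g/mol.
n(SO3) = 88.10 g / 80.06 g/mol = 1.100 mol.
From the equation the SO3:H2SO4 mole ratio is 1:1, so n(H2SO4) = 1.100 × 1/1 = 1.100 mol.
Mass of H2SO4 = 1.100 mol × 98.076 g/mol = 107.9 g.

108 g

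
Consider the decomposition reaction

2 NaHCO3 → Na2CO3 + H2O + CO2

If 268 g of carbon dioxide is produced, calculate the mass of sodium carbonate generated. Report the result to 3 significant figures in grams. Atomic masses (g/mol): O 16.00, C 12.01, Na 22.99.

M(CO2) = 12.01 + 2(16.00) = 44.01 g/mol.
M(Na2CO3) = 2(22.99) + 12.01 + 3(16.00) = 105.99 g/mol.
n(CO2) = 268.0 g / 44.01 g/mol = 6.090 mol.
From the equation the CO2:Na2CO3 mole ratio is 1:1, so n(Na2CO3) = 6.090 × 1/1 = 6.090 mol.
Mass of Na2CO3 = 6.090 mol × 105.99 g/mol = 645.4 g.

645 g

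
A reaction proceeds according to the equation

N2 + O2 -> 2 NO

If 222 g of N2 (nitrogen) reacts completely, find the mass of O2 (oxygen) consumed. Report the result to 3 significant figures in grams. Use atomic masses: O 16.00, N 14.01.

254 g

M(N2) = 2(14.01) = 28.02 g/mol.
M(O2) = 2(16.00) = 32.00 g/mol.
n(N2) = 222.0 g / 28.02 g/mol = 7.923 mol.
From the equation the N2:O2 mole ratio is 1:1, so n(O2) = 7.923 × 1/1 = 7.923 mol.
Mass of O2 = 7.923 mol × 32.00 g/mol = 253.5 g.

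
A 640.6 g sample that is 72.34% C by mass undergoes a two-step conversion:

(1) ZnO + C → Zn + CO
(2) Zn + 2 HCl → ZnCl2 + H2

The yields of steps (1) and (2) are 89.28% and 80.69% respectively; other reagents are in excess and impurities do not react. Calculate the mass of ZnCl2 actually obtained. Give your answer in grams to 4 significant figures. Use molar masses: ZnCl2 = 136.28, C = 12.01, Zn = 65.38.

Pure C = 640.6 × 0.7234 = 463.41 g.
n(C) = 463.41 / 12.01 = 38.585 mol.
Step 1 (C:Zn = 1:1): theoretical n(Zn) = 38.585 mol; at 89.28% yield, n(Zn) = 34.449 mol.
Step 2 (Zn:ZnCl2 = 1:1): theoretical n(ZnCl2) = 34.449 mol, so theoretical mass = 34.449 × 136.28 = 4694.7 g.
At 80.69% yield, actual mass of ZnCl2 = 4694.7 × 0.8069 = 3788.2 g.

3788 g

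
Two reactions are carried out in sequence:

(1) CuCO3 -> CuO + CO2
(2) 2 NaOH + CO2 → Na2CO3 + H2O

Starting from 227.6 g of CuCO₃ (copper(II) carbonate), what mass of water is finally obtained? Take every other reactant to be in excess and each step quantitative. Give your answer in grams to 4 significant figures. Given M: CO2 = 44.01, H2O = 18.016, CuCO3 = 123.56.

n(CuCO3) = 227.60 / 123.56 = 1.8420 mol.
Step 1 gives a 1:1 ratio of CuCO3 to CO2, so n(CO2) = 1.8420 mol.
In step 2 the CO2:H2O ratio is 1:1, so n(H2O) = 1.8420 mol.
Mass of H2O = 1.8420 × 18.016 = 33.186 g.

33.19 g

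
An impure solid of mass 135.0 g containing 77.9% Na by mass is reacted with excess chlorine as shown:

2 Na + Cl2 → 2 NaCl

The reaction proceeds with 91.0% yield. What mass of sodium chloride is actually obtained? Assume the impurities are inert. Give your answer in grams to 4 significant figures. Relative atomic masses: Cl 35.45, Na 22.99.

243.3 g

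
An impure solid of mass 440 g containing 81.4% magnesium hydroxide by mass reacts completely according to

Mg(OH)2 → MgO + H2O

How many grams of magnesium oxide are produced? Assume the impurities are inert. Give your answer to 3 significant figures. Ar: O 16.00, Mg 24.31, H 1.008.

Mass of pure Mg(OH)2 = 440 g × 0.814 = 358.2 g.
M(Mg(OH)2) = 24.31 + 2(16.00) + 2(1.008) = 58.326 g/mol.
M(MgO) = 24.31 + 16.00 = 40.31 g/mol.
n(Mg(OH)2) = 358.2 g / 58.326 g/mol = 6.141 mol.
From the equation the Mg(OH)2:MgO mole ratio is 1:1, so n(MgO) = 6.141 × 1/1 = 6.141 mol.
Mass of MgO = 6.141 mol × 40.31 g/mol = 247.5 g.

248 g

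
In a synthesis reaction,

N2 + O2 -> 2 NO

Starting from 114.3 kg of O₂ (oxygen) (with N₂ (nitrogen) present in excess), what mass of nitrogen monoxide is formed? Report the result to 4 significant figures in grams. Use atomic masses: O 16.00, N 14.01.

M(O2) = 2(16.00) = 32.00 g/mol.
M(NO) = 14.01 + 16.00 = 30.01 g/mol.
Convert: 114.3 kg = 114300 g.
n(O2) = 114300 g / 32.00 g/mol = 3571.9 mol.
From the equation the O2:NO mole ratio is 1:2, so n(NO) = 3571.9 × 2/1 = 7143.8 mol.
Mass of NO = 7143.8 mol × 30.01 g/mol = 214380 g.

214400 g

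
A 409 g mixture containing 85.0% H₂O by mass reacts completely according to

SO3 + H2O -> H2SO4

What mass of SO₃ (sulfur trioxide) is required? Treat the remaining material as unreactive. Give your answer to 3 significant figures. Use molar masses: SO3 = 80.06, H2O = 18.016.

Mass of pure H2O = 409 g × 0.850 = 347.6 g.
n(H2O) = 347.6 g / 18.016 g/mol = 19.30 mol.
From the equation the H2O:SO3 mole ratio is 1:1, so n(SO3) = 19.30 × 1/1 = 19.30 mol.
Mass of SO3 = 19.30 mol × 80.06 g/mol = 1545 g.

1540 g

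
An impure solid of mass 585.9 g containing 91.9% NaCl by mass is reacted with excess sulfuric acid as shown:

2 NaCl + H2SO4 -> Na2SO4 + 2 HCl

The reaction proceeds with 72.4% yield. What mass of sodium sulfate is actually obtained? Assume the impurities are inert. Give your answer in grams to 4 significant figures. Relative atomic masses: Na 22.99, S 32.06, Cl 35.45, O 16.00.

Pure NaCl available = 585.9 g × 0.919 = 538.44 g.
M(NaCl) = 22.99 + 35.45 = 58.44 g/mol.
M(Na2SO4) = 2(22.99) + 32.06 + 4(16.00) = 142.04 g/mol.
n(NaCl) = 538.44 g / 58.44 g/mol = 9.2136 mol.
From the equation the NaCl:Na2SO4 mole ratio is 2:1, so n(Na2SO4) = 9.2136 × 1/2 = 4.6068 mol.
Mass of Na2SO4 = 4.6068 mol × 142.04 g/mol = 654.35 g.
Actual mass collected = 654.35 g × 0.724 = 473.75 g.

473.7 g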